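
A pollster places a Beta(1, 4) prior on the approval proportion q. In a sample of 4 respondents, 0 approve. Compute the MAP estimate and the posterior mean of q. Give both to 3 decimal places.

Posterior: Beta(1+0, 4+4) = Beta(1, 8).
Since α = 1 ≤ 1 and β > 1, the Beta density is monotone decreasing on [0,1]; the mode is at 0.
Mean = 1/(1+8) = 0.111.

MAP = 0.000, posterior mean = 0.111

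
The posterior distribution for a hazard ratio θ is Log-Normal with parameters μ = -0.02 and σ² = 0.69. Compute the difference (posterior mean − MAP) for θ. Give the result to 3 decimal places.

Mode = exp(μ − σ²) = exp(-0.71) = 0.492.
Mean = exp(μ + σ²/2) = exp(0.325) = 1.384.
Difference = 1.384 − 0.492 = 0.892.

0.892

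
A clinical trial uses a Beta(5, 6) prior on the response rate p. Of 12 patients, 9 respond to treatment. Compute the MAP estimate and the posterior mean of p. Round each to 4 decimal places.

Posterior: Beta(5+9, 6+3) = Beta(14, 9).
Mode = (14−1)/(14+9−2) = 13/21 = 0.6190.
Mean = 14/(14+9) = 14/23 = 0.6087.

MAP = 0.6190; posterior mean = 0.6087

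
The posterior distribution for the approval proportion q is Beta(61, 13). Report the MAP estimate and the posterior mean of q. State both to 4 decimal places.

Mode = (61−1)/(61+13−2) = 60/72 = 0.8333.
Mean = 61/(61+13) = 61/74 = 0.8243.

MAP = 0.8333; posterior mean = 0.8243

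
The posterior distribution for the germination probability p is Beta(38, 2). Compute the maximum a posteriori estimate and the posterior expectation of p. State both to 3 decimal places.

MAP: 0.974. Posterior mean: 0.950.

Mode = (38−1)/(38+2−2) = 37/38 = 0.974.
Mean = 38/(38+2) = 38/40 = 0.950.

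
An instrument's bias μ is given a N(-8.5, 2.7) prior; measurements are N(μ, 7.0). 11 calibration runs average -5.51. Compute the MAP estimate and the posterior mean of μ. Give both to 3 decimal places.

Posterior for μ is Normal. Precision-weighted mean: (1/2.7·-8.5 + 11/7.0·-5.51) / (1/2.7 + 11/7.0) = -6.080.
A Normal posterior is symmetric, so mode = mean.

MAP estimate = -6.080, posterior mean = -6.080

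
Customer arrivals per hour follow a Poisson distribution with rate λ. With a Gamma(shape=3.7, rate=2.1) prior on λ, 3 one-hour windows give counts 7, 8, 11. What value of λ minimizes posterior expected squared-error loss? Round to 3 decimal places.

Σ counts = 26. Posterior: Gamma(shape = 3.7+26 = 29.7, rate = 2.1+3 = 5.1).
Mode = (α−1)/β = 28.7/5.1 = 5.627.
Mean = α/β = 29.7/5.1 = 5.824.
Squared-error loss ⇒ the optimal estimator is the posterior mean.

5.824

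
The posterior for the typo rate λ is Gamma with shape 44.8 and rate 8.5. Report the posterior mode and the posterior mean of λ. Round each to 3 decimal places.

Mode = (α−1)/β = 43.8/8.5 = 5.153.
Mean = α/β = 44.8/8.5 = 5.271.

MAP = 5.153, posterior mean = 5.271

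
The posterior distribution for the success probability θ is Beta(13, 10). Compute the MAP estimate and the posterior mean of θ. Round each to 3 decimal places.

MAP estimate = 0.571, posterior mean = 0.565

Mode = (13−1)/(13+10−2) = 12/21 = 0.571.
Mean = 13/(13+10) = 13/23 = 0.565.
Left-skewed posterior ⇒ mean < mode.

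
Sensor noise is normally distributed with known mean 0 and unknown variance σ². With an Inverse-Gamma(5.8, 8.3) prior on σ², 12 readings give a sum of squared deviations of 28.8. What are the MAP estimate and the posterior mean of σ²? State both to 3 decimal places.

Posterior: Inverse-Gamma(shape = 5.8+12/2 = 11.8, scale = 8.3+28.8/2 = 22.7).
Mode = β/(α+1) = 22.7/12.8 = 1.773.
Mean = β/(α−1) = 22.7/10.8 = 2.102.

MAP = 1.773, posterior mean = 2.102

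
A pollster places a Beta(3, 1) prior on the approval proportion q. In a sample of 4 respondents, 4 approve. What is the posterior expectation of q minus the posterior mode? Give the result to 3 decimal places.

Posterior: Beta(3+4, 1+0) = Beta(7, 1).
Since β = 1 ≤ 1 and α > 1, the Beta density is monotone increasing on [0,1]; the mode is at 1.
Mean = 7/(7+1) = 0.875.
Difference = 0.875 − 1.000 = -0.125.
Left-skewed posterior ⇒ mean < mode.

-0.125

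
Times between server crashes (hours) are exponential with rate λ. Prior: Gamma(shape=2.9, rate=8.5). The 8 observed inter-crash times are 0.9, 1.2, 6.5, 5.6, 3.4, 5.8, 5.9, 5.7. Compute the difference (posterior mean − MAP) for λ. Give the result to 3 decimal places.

Σ times = 35.0. Posterior: Gamma(shape = 2.9+8 = 10.9, rate = 8.5+35.0 = 43.5).
Mode = (α−1)/β = 9.9/43.5 = 0.228.
Mean = α/β = 10.9/43.5 = 0.251.
Difference = 0.251 − 0.228 = 0.023.

0.023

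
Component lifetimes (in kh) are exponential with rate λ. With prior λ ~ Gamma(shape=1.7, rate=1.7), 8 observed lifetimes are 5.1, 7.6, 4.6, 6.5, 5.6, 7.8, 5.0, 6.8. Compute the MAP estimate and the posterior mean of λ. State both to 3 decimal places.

Σ times = 49.0. Posterior: Gamma(shape = 1.7+8 = 9.7, rate = 1.7+49.0 = 50.7).
Mode = (α−1)/β = 8.7/50.7 = 0.172.
Mean = α/β = 9.7/50.7 = 0.191.
Right-skewed posterior ⇒ mode < mean.

MAP estimate = 0.172, posterior mean = 0.191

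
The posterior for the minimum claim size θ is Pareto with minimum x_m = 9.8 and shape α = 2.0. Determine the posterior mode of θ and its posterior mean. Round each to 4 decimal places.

The Pareto density is strictly decreasing on [x_m, ∞), so the mode is x_m = 9.8000.
Mean = α·x_m/(α−1) = 2.0·9.8/1.0 = 19.6000.
Mean > mode: the posterior has a right tail.

MAP = 9.8000, posterior mean = 19.6000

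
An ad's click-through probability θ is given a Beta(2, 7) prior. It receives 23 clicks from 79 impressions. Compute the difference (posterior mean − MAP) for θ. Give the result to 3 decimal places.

0.005

Posterior: Beta(2+23, 7+56) = Beta(25, 63).
Mode = (25−1)/(25+63−2) = 24/86 = 0.279.
Mean = 25/(25+63) = 25/88 = 0.284.
Difference = 0.284 − 0.279 = 0.005.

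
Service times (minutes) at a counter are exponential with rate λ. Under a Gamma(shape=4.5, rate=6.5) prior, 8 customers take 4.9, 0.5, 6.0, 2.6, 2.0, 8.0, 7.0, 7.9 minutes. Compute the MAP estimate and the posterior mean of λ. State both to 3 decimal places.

Σ times = 38.9. Posterior: Gamma(shape = 4.5+8 = 12.5, rate = 6.5+38.9 = 45.4).
Mode = (α−1)/β = 11.5/45.4 = 0.253.
Mean = α/β = 12.5/45.4 = 0.275.

MAP estimate = 0.253, posterior mean = 0.275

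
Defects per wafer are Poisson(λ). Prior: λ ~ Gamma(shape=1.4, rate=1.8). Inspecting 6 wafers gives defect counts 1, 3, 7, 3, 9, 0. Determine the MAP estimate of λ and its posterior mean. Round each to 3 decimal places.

Σ counts = 23. Posterior: Gamma(shape = 1.4+23 = 24.4, rate = 1.8+6 = 7.8).
Mode = (α−1)/β = 23.4/7.8 = 3.000.
Mean = α/β = 24.4/7.8 = 3.128.

MAP: 3.000. Posterior mean: 3.128.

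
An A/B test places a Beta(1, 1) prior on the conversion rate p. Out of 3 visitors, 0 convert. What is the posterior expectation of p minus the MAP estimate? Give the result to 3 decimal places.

Posterior: Beta(1+0, 1+3) = Beta(1, 4).
Since α = 1 ≤ 1 and β > 1, the Beta density is monotone decreasing on [0,1]; the mode is at 0.
Mean = 1/(1+4) = 0.200.
Difference = 0.200 − 0.000 = 0.200.
The mean is pulled above the mode by the posterior's right skew.

0.200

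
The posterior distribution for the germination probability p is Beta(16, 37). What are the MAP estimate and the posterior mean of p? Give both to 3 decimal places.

Mode = (16−1)/(16+37−2) = 15/51 = 0.294.
Mean = 16/(16+37) = 16/53 = 0.302.
Mean > mode: the posterior has a right tail.

MAP: 0.294. Posterior mean: 0.302.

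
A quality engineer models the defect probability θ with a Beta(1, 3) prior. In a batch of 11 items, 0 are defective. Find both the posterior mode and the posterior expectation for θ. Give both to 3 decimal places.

Posterior: Beta(1+0, 3+11) = Beta(1, 14).
Since α = 1 ≤ 1 and β > 1, the Beta density is monotone decreasing on [0,1]; the mode is at 0.
Mean = 1/(1+14) = 0.067.

posterior mode = 0.000, posterior expectation = 0.067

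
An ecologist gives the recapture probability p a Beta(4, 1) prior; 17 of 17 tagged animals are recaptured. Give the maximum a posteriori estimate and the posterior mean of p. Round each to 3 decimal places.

Posterior: Beta(4+17, 1+0) = Beta(21, 1).
Since β = 1 ≤ 1 and α > 1, the Beta density is monotone increasing on [0,1]; the mode is at 1.
Mean = 21/(21+1) = 0.955.

p_MAP = 1.000, E[p|data] = 0.955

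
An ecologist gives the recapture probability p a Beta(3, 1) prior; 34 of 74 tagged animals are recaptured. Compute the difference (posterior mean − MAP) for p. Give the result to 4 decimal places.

Posterior: Beta(3+34, 1+40) = Beta(37, 41).
Mode = (37−1)/(37+41−2) = 36/76 = 0.4737.
Mean = 37/(37+41) = 37/78 = 0.4744.
Difference = 0.4744 − 0.4737 = 0.0007.

0.0007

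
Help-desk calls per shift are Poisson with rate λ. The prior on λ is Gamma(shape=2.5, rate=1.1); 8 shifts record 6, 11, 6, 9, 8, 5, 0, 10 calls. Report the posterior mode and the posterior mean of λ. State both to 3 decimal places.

posterior mode = 6.209, posterior mean = 6.319

Σ counts = 55. Posterior: Gamma(shape = 2.5+55 = 57.5, rate = 1.1+8 = 9.1).
Mode = (α−1)/β = 56.5/9.1 = 6.209.
Mean = α/β = 57.5/9.1 = 6.319.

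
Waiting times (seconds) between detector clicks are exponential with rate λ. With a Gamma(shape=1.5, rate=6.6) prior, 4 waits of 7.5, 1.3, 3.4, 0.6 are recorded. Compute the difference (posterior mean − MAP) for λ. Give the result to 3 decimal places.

0.052

Σ times = 12.8. Posterior: Gamma(shape = 1.5+4 = 5.5, rate = 6.6+12.8 = 19.4).
Mode = (α−1)/β = 4.5/19.4 = 0.232.
Mean = α/β = 5.5/19.4 = 0.284.
Difference = 0.284 − 0.232 = 0.052.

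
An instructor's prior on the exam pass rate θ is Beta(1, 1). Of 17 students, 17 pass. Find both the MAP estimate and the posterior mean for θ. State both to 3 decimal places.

MAP: 1.000. Posterior mean: 0.947.

Posterior: Beta(1+17, 1+0) = Beta(18, 1).
Since β = 1 ≤ 1 and α > 1, the Beta density is monotone increasing on [0,1]; the mode is at 1.
Mean = 18/(18+1) = 0.947.
The mean is pulled below the mode by the posterior's left skew.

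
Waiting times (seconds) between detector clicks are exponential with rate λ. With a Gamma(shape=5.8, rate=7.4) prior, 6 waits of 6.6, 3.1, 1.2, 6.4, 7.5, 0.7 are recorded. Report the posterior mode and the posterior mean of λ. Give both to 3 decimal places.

Σ times = 25.5. Posterior: Gamma(shape = 5.8+6 = 11.8, rate = 7.4+25.5 = 32.9).
Mode = (α−1)/β = 10.8/32.9 = 0.328.
Mean = α/β = 11.8/32.9 = 0.359.
Right-skewed posterior ⇒ mode < mean.

posterior mode = 0.328, posterior mean = 0.359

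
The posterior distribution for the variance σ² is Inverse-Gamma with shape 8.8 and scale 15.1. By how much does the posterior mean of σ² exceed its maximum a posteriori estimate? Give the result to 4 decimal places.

Mode = β/(α+1) = 15.1/9.8 = 1.5408.
Mean = β/(α−1) = 15.1/7.8 = 1.9359.
Difference = 1.9359 − 1.5408 = 0.3951.
The posterior is right-skewed, so the mean exceeds the mode.

0.3951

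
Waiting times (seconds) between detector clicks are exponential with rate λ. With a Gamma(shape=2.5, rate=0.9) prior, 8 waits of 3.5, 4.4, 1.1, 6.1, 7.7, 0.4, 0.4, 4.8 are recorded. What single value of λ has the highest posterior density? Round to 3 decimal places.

0.324

Σ times = 28.4. Posterior: Gamma(shape = 2.5+8 = 10.5, rate = 0.9+28.4 = 29.3).
Mode = (α−1)/β = 9.5/29.3 = 0.324.
Mean = α/β = 10.5/29.3 = 0.358.
This is the posterior mode — the MAP estimate.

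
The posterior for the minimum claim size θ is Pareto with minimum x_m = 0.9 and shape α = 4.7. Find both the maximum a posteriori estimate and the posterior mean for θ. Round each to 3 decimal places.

The Pareto density is strictly decreasing on [x_m, ∞), so the mode is x_m = 0.900.
Mean = α·x_m/(α−1) = 4.7·0.9/3.7 = 1.143.

MAP = 0.900; posterior mean = 1.143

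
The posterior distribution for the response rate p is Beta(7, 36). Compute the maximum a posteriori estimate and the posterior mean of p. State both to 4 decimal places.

Mode = (7−1)/(7+36−2) = 6/41 = 0.1463.
Mean = 7/(7+36) = 7/43 = 0.1628.

p_MAP = 0.1463, E[p|data] = 0.1628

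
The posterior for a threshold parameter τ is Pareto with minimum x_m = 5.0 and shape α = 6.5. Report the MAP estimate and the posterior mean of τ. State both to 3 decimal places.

The Pareto density is strictly decreasing on [x_m, ∞), so the mode is x_m = 5.000.
Mean = α·x_m/(α−1) = 6.5·5.0/5.5 = 5.909.
The mean is pulled above the mode by the posterior's right skew.

MAP: 5.000. Posterior mean: 5.909.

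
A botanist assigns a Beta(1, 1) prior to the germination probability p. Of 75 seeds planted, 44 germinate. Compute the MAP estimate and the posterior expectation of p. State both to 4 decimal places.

MAP = 0.5867; posterior mean = 0.5844

Posterior: Beta(1+44, 1+31) = Beta(45, 32).
Mode = (45−1)/(45+32−2) = 44/75 = 0.5867.
With a flat prior the MAP equals the MLE, 44/75.
Mean = 45/(45+32) = 45/77 = 0.5844.
The mean is pulled below the mode by the posterior's left skew.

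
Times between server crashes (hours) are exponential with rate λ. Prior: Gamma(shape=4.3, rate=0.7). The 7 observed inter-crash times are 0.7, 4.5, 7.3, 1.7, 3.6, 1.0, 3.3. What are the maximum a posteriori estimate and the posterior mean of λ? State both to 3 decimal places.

Σ times = 22.1. Posterior: Gamma(shape = 4.3+7 = 11.3, rate = 0.7+22.1 = 22.8).
Mode = (α−1)/β = 10.3/22.8 = 0.452.
Mean = α/β = 11.3/22.8 = 0.496.
Mean > mode: the posterior has a right tail.

maximum a posteriori estimate = 0.452, posterior mean = 0.496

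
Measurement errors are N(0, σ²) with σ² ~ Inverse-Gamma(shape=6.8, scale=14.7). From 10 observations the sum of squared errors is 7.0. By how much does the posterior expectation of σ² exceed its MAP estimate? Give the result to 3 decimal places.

0.263

Posterior: Inverse-Gamma(shape = 6.8+10/2 = 11.8, scale = 14.7+7.0/2 = 18.2).
Mode = β/(α+1) = 18.2/12.8 = 1.422.
Mean = β/(α−1) = 18.2/10.8 = 1.685.
Difference = 1.685 − 1.422 = 0.263.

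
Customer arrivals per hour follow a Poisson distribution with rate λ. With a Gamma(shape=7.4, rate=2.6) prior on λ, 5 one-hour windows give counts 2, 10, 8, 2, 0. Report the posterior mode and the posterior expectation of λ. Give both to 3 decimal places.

posterior mode = 3.737, posterior expectation = 3.868

Σ counts = 22. Posterior: Gamma(shape = 7.4+22 = 29.4, rate = 2.6+5 = 7.6).
Mode = (α−1)/β = 28.4/7.6 = 3.737.
Mean = α/β = 29.4/7.6 = 3.868.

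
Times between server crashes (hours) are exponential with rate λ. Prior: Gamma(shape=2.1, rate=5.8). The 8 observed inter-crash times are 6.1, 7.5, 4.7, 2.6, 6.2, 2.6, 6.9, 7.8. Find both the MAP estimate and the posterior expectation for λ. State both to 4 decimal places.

MAP = 0.1813; posterior mean = 0.2012

Σ times = 44.4. Posterior: Gamma(shape = 2.1+8 = 10.1, rate = 5.8+44.4 = 50.2).
Mode = (α−1)/β = 9.1/50.2 = 0.1813.
Mean = α/β = 10.1/50.2 = 0.2012.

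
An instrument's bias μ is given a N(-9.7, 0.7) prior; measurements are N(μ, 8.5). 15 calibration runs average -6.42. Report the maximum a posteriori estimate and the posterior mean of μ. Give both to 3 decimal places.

Posterior for μ is Normal. Precision-weighted mean: (1/0.7·-9.7 + 15/8.5·-6.42) / (1/0.7 + 15/8.5) = -7.887.
A Normal posterior is symmetric, so mode = mean.

MAP = -7.887, posterior mean = -7.887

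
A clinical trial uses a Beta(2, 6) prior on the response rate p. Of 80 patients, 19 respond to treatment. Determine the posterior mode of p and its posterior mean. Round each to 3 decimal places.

posterior mode = 0.233, posterior mean = 0.239

Posterior: Beta(2+19, 6+61) = Beta(21, 67).
Mode = (21−1)/(21+67−2) = 20/86 = 0.233.
Mean = 21/(21+67) = 21/88 = 0.239.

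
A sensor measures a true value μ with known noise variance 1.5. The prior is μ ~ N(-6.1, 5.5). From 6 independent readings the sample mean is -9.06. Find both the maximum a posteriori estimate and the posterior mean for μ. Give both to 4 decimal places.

μ_MAP = -8.9313, E[μ|data] = -8.9313

Posterior for μ is Normal. Precision-weighted mean: (1/5.5·-6.1 + 6/1.5·-9.06) / (1/5.5 + 6/1.5) = -8.9313.
A Normal posterior is symmetric, so mode = mean.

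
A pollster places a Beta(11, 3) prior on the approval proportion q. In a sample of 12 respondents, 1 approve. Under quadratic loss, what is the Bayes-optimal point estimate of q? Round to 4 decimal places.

Posterior: Beta(11+1, 3+11) = Beta(12, 14).
Mode = (12−1)/(12+14−2) = 11/24 = 0.4583.
Mean = 12/(12+14) = 12/26 = 0.4615.
Quadratic loss ⇒ the optimal estimator is the posterior mean.

0.4615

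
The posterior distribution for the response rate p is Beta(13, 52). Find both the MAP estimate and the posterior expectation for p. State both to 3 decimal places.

Mode = (13−1)/(13+52−2) = 12/63 = 0.190.
Mean = 13/(13+52) = 13/65 = 0.200.
Mean > mode: the posterior has a right tail.

MAP = 0.190, posterior mean = 0.200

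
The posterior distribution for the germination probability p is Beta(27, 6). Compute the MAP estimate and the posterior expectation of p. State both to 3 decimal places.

MAP = 0.839; posterior mean = 0.818

Mode = (27−1)/(27+6−2) = 26/31 = 0.839.
Mean = 27/(27+6) = 27/33 = 0.818.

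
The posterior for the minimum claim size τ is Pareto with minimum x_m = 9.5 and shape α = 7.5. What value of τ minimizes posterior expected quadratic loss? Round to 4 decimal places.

The Pareto density is strictly decreasing on [x_m, ∞), so the mode is x_m = 9.5000.
Mean = α·x_m/(α−1) = 7.5·9.5/6.5 = 10.9615.
Quadratic loss ⇒ the optimal estimator is the posterior mean.

10.9615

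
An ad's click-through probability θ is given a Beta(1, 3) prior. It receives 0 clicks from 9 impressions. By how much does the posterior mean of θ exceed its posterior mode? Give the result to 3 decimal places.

0.077

Posterior: Beta(1+0, 3+9) = Beta(1, 12).
Since α = 1 ≤ 1 and β > 1, the Beta density is monotone decreasing on [0,1]; the mode is at 0.
Mean = 1/(1+12) = 0.077.
Difference = 0.077 − 0.000 = 0.077.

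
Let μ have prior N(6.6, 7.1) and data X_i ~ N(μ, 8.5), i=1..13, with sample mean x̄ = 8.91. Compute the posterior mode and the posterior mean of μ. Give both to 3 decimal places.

MAP: 8.715. Posterior mean: 8.715.

Posterior for μ is Normal. Precision-weighted mean: (1/7.1·6.6 + 13/8.5·8.91) / (1/7.1 + 13/8.5) = 8.715.
A Normal posterior is symmetric, so mode = mean.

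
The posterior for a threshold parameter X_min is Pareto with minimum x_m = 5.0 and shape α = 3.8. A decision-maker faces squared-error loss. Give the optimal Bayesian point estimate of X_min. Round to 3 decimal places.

6.786

The Pareto density is strictly decreasing on [x_m, ∞), so the mode is x_m = 5.000.
Mean = α·x_m/(α−1) = 3.8·5.0/2.8 = 6.786.
Squared-error loss ⇒ the optimal estimator is the posterior mean.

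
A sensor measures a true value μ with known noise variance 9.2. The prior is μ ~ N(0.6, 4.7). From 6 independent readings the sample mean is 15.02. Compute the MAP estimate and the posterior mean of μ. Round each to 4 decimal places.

Posterior for μ is Normal. Precision-weighted mean: (1/4.7·0.6 + 6/9.2·15.02) / (1/4.7 + 6/9.2) = 11.4728.
A Normal posterior is symmetric, so mode = mean.

MAP estimate = 11.4728, posterior mean = 11.4728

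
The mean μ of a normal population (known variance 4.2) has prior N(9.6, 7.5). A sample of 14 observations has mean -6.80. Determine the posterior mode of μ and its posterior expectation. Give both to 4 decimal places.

MAP: -6.1692. Posterior mean: -6.1692.

Posterior for μ is Normal. Precision-weighted mean: (1/7.5·9.6 + 14/4.2·-6.80) / (1/7.5 + 14/4.2) = -6.1692.
A Normal posterior is symmetric, so mode = mean.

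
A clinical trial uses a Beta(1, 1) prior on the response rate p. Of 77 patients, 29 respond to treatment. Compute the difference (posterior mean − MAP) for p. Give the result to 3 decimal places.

Posterior: Beta(1+29, 1+48) = Beta(30, 49).
Mode = (30−1)/(30+49−2) = 29/77 = 0.377.
With a flat prior the MAP equals the MLE, 29/77.
Mean = 30/(30+49) = 30/79 = 0.380.
Difference = 0.380 − 0.377 = 0.003.

0.003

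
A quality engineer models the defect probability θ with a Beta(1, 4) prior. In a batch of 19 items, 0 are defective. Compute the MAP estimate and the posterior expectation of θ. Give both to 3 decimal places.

MAP = 0.000; posterior mean = 0.042

Posterior: Beta(1+0, 4+19) = Beta(1, 23).
Since α = 1 ≤ 1 and β > 1, the Beta density is monotone decreasing on [0,1]; the mode is at 0.
Mean = 1/(1+23) = 0.042.
Mean > mode: the posterior has a right tail.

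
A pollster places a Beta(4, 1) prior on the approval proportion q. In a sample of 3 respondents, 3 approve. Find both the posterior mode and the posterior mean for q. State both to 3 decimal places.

Posterior: Beta(4+3, 1+0) = Beta(7, 1).
Since β = 1 ≤ 1 and α > 1, the Beta density is monotone increasing on [0,1]; the mode is at 1.
Mean = 7/(7+1) = 0.875.
Left-skewed posterior ⇒ mean < mode.

posterior mode = 1.000, posterior mean = 0.875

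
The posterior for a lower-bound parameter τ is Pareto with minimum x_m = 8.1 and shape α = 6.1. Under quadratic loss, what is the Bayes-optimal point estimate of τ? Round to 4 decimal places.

The Pareto density is strictly decreasing on [x_m, ∞), so the mode is x_m = 8.1000.
Mean = α·x_m/(α−1) = 6.1·8.1/5.1 = 9.6882.
Quadratic loss ⇒ the optimal estimator is the posterior mean.

9.6882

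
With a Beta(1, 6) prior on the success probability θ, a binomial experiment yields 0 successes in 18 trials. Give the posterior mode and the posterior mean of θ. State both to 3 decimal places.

Posterior: Beta(1+0, 6+18) = Beta(1, 24).
Since α = 1 ≤ 1 and β > 1, the Beta density is monotone decreasing on [0,1]; the mode is at 0.
Mean = 1/(1+24) = 0.040.
Right-skewed posterior ⇒ mode < mean.

θ_MAP = 0.000, E[θ|data] = 0.040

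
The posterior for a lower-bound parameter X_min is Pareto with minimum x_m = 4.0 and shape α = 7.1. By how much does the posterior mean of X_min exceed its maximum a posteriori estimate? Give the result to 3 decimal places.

The Pareto density is strictly decreasing on [x_m, ∞), so the mode is x_m = 4.000.
Mean = α·x_m/(α−1) = 7.1·4.0/6.1 = 4.656.
Difference = 4.656 − 4.000 = 0.656.

0.656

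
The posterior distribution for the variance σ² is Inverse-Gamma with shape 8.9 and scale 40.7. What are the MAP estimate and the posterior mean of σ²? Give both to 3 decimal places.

MAP = 4.111, posterior mean = 5.152

Mode = β/(α+1) = 40.7/9.9 = 4.111.
Mean = β/(α−1) = 40.7/7.9 = 5.152.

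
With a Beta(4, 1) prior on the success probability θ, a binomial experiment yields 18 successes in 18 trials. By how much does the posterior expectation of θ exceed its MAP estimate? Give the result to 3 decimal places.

-0.043

Posterior: Beta(4+18, 1+0) = Beta(22, 1).
Since β = 1 ≤ 1 and α > 1, the Beta density is monotone increasing on [0,1]; the mode is at 1.
Mean = 22/(22+1) = 0.957.
Difference = 0.957 − 1.000 = -0.043.
The mean is pulled below the mode by the posterior's left skew.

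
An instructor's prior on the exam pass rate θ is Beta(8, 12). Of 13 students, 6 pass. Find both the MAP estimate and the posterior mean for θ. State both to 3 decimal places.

Posterior: Beta(8+6, 12+7) = Beta(14, 19).
Mode = (14−1)/(14+19−2) = 13/31 = 0.419.
Mean = 14/(14+19) = 14/33 = 0.424.

MAP = 0.419, posterior mean = 0.424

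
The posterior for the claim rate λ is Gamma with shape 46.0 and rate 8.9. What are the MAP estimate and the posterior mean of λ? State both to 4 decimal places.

MAP: 5.0562. Posterior mean: 5.1685.

Mode = (α−1)/β = 45.0/8.9 = 5.0562.
Mean = α/β = 46.0/8.9 = 5.1685.
The mean is pulled above the mode by the posterior's right skew.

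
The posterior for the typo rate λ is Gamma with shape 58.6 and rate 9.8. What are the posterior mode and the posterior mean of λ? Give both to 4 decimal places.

λ_MAP = 5.8776, E[λ|data] = 5.9796

Mode = (α−1)/β = 57.6/9.8 = 5.8776.
Mean = α/β = 58.6/9.8 = 5.9796.
Mean > mode: the posterior has a right tail.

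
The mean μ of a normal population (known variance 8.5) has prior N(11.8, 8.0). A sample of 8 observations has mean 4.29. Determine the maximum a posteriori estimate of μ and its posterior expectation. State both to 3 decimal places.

MAP: 5.170. Posterior mean: 5.170.

Posterior for μ is Normal. Precision-weighted mean: (1/8.0·11.8 + 8/8.5·4.29) / (1/8.0 + 8/8.5) = 5.170.
A Normal posterior is symmetric, so mode = mean.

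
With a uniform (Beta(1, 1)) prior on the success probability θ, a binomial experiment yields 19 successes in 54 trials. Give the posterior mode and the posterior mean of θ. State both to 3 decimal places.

Posterior: Beta(1+19, 1+35) = Beta(20, 36).
Mode = (20−1)/(20+36−2) = 19/54 = 0.352.
With a flat prior the MAP equals the MLE, 19/54.
Mean = 20/(20+36) = 20/56 = 0.357.

θ_MAP = 0.352, E[θ|data] = 0.357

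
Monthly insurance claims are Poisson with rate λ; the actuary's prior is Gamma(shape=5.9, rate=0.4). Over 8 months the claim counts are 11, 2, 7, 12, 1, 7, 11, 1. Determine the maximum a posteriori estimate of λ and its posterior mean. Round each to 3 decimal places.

maximum a posteriori estimate = 6.774, posterior mean = 6.893

Σ counts = 52. Posterior: Gamma(shape = 5.9+52 = 57.9, rate = 0.4+8 = 8.4).
Mode = (α−1)/β = 56.9/8.4 = 6.774.
Mean = α/β = 57.9/8.4 = 6.893.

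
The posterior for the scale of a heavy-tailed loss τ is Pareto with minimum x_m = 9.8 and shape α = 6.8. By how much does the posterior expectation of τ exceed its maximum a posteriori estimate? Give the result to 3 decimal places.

1.690

The Pareto density is strictly decreasing on [x_m, ∞), so the mode is x_m = 9.800.
Mean = α·x_m/(α−1) = 6.8·9.8/5.8 = 11.490.
Difference = 11.490 − 9.800 = 1.690.
The posterior is right-skewed, so the mean exceeds the mode.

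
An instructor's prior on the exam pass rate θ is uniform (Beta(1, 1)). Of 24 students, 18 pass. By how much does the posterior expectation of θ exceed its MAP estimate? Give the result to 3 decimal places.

-0.019

Posterior: Beta(1+18, 1+6) = Beta(19, 7).
Mode = (19−1)/(19+7−2) = 18/24 = 0.750.
With a flat prior the MAP equals the MLE, 18/24.
Mean = 19/(19+7) = 19/26 = 0.731.
Difference = 0.731 − 0.750 = -0.019.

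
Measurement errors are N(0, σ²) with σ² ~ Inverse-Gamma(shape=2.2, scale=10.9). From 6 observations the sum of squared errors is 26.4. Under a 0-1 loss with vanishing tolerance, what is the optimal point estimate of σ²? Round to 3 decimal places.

Posterior: Inverse-Gamma(shape = 2.2+6/2 = 5.2, scale = 10.9+26.4/2 = 24.1).
Mode = β/(α+1) = 24.1/6.2 = 3.887.
Mean = β/(α−1) = 24.1/4.2 = 5.738.
This is the posterior mode — the MAP estimate.

3.887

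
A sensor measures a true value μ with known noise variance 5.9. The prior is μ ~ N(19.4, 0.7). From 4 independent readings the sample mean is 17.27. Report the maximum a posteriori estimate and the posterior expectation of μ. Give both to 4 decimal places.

μ_MAP = 18.7145, E[μ|data] = 18.7145

Posterior for μ is Normal. Precision-weighted mean: (1/0.7·19.4 + 4/5.9·17.27) / (1/0.7 + 4/5.9) = 18.7145.
A Normal posterior is symmetric, so mode = mean.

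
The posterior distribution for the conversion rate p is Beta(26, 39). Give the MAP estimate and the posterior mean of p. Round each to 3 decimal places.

Mode = (26−1)/(26+39−2) = 25/63 = 0.397.
Mean = 26/(26+39) = 26/65 = 0.400.

MAP = 0.397; posterior mean = 0.400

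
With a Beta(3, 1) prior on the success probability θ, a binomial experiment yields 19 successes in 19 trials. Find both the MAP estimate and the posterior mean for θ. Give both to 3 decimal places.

MAP estimate = 1.000, posterior mean = 0.957

Posterior: Beta(3+19, 1+0) = Beta(22, 1).
Since β = 1 ≤ 1 and α > 1, the Beta density is monotone increasing on [0,1]; the mode is at 1.
Mean = 22/(22+1) = 0.957.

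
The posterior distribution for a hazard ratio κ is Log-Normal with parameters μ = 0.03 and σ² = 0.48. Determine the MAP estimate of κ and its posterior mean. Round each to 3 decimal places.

κ_MAP = 0.638, E[κ|data] = 1.310

Mode = exp(μ − σ²) = exp(-0.45) = 0.638.
Mean = exp(μ + σ²/2) = exp(0.270) = 1.310.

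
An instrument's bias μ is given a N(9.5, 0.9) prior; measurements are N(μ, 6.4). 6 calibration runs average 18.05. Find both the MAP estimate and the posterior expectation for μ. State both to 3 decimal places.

Posterior for μ is Normal. Precision-weighted mean: (1/0.9·9.5 + 6/6.4·18.05) / (1/0.9 + 6/6.4) = 13.413.
A Normal posterior is symmetric, so mode = mean.

MAP: 13.413. Posterior mean: 13.413.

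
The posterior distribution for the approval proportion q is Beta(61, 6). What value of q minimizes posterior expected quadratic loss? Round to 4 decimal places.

0.9104

Mode = (61−1)/(61+6−2) = 60/65 = 0.9231.
Mean = 61/(61+6) = 61/67 = 0.9104.
Quadratic loss ⇒ the optimal estimator is the posterior mean.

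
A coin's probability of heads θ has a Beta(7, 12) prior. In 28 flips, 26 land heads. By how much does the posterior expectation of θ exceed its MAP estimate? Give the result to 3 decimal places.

-0.009

Posterior: Beta(7+26, 12+2) = Beta(33, 14).
Mode = (33−1)/(33+14−2) = 32/45 = 0.711.
Mean = 33/(33+14) = 33/47 = 0.702.
Difference = 0.702 − 0.711 = -0.009.
The mean is pulled below the mode by the posterior's left skew.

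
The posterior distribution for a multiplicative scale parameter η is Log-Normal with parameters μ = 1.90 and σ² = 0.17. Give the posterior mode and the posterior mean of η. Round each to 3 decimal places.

MAP = 5.641, posterior mean = 7.279

Mode = exp(μ − σ²) = exp(1.73) = 5.641.
Mean = exp(μ + σ²/2) = exp(1.985) = 7.279.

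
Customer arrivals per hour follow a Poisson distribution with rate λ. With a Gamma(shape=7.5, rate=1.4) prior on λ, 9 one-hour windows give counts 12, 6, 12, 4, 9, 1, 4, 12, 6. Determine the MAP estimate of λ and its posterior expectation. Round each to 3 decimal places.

MAP estimate = 6.971, posterior expectation = 7.067

Σ counts = 66. Posterior: Gamma(shape = 7.5+66 = 73.5, rate = 1.4+9 = 10.4).
Mode = (α−1)/β = 72.5/10.4 = 6.971.
Mean = α/β = 73.5/10.4 = 7.067.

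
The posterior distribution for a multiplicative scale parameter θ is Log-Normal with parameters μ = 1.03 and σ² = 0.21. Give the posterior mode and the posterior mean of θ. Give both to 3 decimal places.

MAP: 2.270. Posterior mean: 3.111.

Mode = exp(μ − σ²) = exp(0.82) = 2.270.
Mean = exp(μ + σ²/2) = exp(1.135) = 3.111.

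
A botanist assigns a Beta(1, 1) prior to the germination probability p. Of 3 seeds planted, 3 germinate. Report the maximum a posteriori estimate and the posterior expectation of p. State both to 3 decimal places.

Posterior: Beta(1+3, 1+0) = Beta(4, 1).
Since β = 1 ≤ 1 and α > 1, the Beta density is monotone increasing on [0,1]; the mode is at 1.
Mean = 4/(4+1) = 0.800.

MAP: 1.000. Posterior mean: 0.800.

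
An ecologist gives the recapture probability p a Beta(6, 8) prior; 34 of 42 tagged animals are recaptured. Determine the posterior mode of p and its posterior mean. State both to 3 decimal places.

Posterior: Beta(6+34, 8+8) = Beta(40, 16).
Mode = (40−1)/(40+16−2) = 39/54 = 0.722.
Mean = 40/(40+16) = 40/56 = 0.714.

p_MAP = 0.722, E[p|data] = 0.714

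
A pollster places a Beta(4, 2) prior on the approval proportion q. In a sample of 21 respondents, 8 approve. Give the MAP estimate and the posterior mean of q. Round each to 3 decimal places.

Posterior: Beta(4+8, 2+13) = Beta(12, 15).
Mode = (12−1)/(12+15−2) = 11/25 = 0.440.
Mean = 12/(12+15) = 12/27 = 0.444.

MAP: 0.440. Posterior mean: 0.444.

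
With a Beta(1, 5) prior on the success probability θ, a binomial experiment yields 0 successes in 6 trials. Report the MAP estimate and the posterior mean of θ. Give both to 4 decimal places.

Posterior: Beta(1+0, 5+6) = Beta(1, 11).
Since α = 1 ≤ 1 and β > 1, the Beta density is monotone decreasing on [0,1]; the mode is at 0.
Mean = 1/(1+11) = 0.0833.

MAP = 0.0000; posterior mean = 0.0833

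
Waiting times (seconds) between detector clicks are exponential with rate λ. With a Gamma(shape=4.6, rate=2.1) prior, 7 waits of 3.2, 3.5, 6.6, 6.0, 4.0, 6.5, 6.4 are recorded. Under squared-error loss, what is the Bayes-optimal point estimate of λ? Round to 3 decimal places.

0.303

Σ times = 36.2. Posterior: Gamma(shape = 4.6+7 = 11.6, rate = 2.1+36.2 = 38.3).
Mode = (α−1)/β = 10.6/38.3 = 0.277.
Mean = α/β = 11.6/38.3 = 0.303.
Squared-error loss ⇒ the optimal estimator is the posterior mean.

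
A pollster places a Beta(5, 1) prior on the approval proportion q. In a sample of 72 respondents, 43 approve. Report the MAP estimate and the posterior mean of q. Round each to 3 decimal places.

MAP = 0.618, posterior mean = 0.615

Posterior: Beta(5+43, 1+29) = Beta(48, 30).
Mode = (48−1)/(48+30−2) = 47/76 = 0.618.
Mean = 48/(48+30) = 48/78 = 0.615.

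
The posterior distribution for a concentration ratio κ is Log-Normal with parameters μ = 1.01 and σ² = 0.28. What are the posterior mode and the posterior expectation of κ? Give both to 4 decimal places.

Mode = exp(μ − σ²) = exp(0.73) = 2.0751.
Mean = exp(μ + σ²/2) = exp(1.150) = 3.1582.
The mean is pulled above the mode by the posterior's right skew.

posterior mode = 2.0751, posterior expectation = 3.1582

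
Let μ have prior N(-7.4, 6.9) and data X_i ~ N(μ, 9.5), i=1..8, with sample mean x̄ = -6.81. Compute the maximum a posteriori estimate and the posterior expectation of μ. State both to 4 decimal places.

μ_MAP = -6.8966, E[μ|data] = -6.8966

Posterior for μ is Normal. Precision-weighted mean: (1/6.9·-7.4 + 8/9.5·-6.81) / (1/6.9 + 8/9.5) = -6.8966.
A Normal posterior is symmetric, so mode = mean.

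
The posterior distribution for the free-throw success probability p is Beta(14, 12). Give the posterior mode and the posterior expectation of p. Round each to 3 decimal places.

MAP: 0.542. Posterior mean: 0.538.

Mode = (14−1)/(14+12−2) = 13/24 = 0.542.
Mean = 14/(14+12) = 14/26 = 0.538.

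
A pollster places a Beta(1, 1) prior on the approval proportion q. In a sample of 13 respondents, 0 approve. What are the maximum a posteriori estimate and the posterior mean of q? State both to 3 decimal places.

MAP = 0.000; posterior mean = 0.067

Posterior: Beta(1+0, 1+13) = Beta(1, 14).
Since α = 1 ≤ 1 and β > 1, the Beta density is monotone decreasing on [0,1]; the mode is at 0.
Mean = 1/(1+14) = 0.067.
Mean > mode: the posterior has a right tail.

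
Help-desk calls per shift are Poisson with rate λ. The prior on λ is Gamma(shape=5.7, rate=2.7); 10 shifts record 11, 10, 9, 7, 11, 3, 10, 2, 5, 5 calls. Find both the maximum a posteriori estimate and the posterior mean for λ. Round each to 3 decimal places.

MAP = 6.118; posterior mean = 6.197

Σ counts = 73. Posterior: Gamma(shape = 5.7+73 = 78.7, rate = 2.7+10 = 12.7).
Mode = (α−1)/β = 77.7/12.7 = 6.118.
Mean = α/β = 78.7/12.7 = 6.197.
Mean > mode: the posterior has a right tail.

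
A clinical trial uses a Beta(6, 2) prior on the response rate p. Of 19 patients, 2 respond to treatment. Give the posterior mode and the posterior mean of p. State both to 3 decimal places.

posterior mode = 0.280, posterior mean = 0.296

Posterior: Beta(6+2, 2+17) = Beta(8, 19).
Mode = (8−1)/(8+19−2) = 7/25 = 0.280.
Mean = 8/(8+19) = 8/27 = 0.296.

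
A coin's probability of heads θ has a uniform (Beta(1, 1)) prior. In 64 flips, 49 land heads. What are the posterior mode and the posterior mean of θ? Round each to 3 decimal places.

Posterior: Beta(1+49, 1+15) = Beta(50, 16).
Mode = (50−1)/(50+16−2) = 49/64 = 0.766.
Mean = 50/(50+16) = 50/66 = 0.758.
The mean is pulled below the mode by the posterior's left skew.

MAP = 0.766; posterior mean = 0.758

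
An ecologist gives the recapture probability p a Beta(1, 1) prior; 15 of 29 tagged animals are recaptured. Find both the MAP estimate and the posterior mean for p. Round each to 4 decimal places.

Posterior: Beta(1+15, 1+14) = Beta(16, 15).
Mode = (16−1)/(16+15−2) = 15/29 = 0.5172.
Mean = 16/(16+15) = 16/31 = 0.5161.

MAP = 0.5172; posterior mean = 0.5161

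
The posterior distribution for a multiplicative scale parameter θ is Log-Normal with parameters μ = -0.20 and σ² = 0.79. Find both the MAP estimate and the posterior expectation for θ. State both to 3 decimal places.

Mode = exp(μ − σ²) = exp(-0.99) = 0.372.
Mean = exp(μ + σ²/2) = exp(0.195) = 1.215.
The mean is pulled above the mode by the posterior's right skew.

MAP estimate = 0.372, posterior expectation = 1.215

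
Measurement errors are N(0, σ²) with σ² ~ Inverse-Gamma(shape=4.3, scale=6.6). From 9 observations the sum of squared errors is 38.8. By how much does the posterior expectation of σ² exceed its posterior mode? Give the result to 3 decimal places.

Posterior: Inverse-Gamma(shape = 4.3+9/2 = 8.8, scale = 6.6+38.8/2 = 26.0).
Mode = β/(α+1) = 26.0/9.8 = 2.653.
Mean = β/(α−1) = 26.0/7.8 = 3.333.
Difference = 3.333 − 2.653 = 0.680.

0.680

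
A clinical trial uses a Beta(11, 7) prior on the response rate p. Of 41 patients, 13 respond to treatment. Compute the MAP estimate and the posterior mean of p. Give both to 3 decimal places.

Posterior: Beta(11+13, 7+28) = Beta(24, 35).
Mode = (24−1)/(24+35−2) = 23/57 = 0.404.
Mean = 24/(24+35) = 24/59 = 0.407.

MAP = 0.404, posterior mean = 0.407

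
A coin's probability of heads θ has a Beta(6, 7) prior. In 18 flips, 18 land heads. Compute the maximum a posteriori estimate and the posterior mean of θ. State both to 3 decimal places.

Posterior: Beta(6+18, 7+0) = Beta(24, 7).
Mode = (24−1)/(24+7−2) = 23/29 = 0.793.
Mean = 24/(24+7) = 24/31 = 0.774.
The posterior is left-skewed, so the mode exceeds the mean.

MAP: 0.793. Posterior mean: 0.774.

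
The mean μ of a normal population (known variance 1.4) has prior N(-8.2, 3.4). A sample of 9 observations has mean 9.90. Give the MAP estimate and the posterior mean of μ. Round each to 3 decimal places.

μ_MAP = 9.108, E[μ|data] = 9.108

Posterior for μ is Normal. Precision-weighted mean: (1/3.4·-8.2 + 9/1.4·9.90) / (1/3.4 + 9/1.4) = 9.108.
A Normal posterior is symmetric, so mode = mean.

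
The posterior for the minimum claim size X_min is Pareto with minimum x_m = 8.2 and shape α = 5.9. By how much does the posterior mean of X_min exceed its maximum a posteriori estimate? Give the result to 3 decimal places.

The Pareto density is strictly decreasing on [x_m, ∞), so the mode is x_m = 8.200.
Mean = α·x_m/(α−1) = 5.9·8.2/4.9 = 9.873.
Difference = 9.873 − 8.200 = 1.673.

1.673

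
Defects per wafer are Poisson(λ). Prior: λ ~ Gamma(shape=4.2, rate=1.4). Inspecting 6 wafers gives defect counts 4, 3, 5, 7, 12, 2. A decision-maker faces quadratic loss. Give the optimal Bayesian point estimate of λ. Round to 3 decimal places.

Σ counts = 33. Posterior: Gamma(shape = 4.2+33 = 37.2, rate = 1.4+6 = 7.4).
Mode = (α−1)/β = 36.2/7.4 = 4.892.
Mean = α/β = 37.2/7.4 = 5.027.
Quadratic loss ⇒ the optimal estimator is the posterior mean.

5.027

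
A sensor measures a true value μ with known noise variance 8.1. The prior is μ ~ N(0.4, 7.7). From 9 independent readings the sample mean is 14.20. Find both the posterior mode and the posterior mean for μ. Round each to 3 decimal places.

MAP = 12.756; posterior mean = 12.756

Posterior for μ is Normal. Precision-weighted mean: (1/7.7·0.4 + 9/8.1·14.20) / (1/7.7 + 9/8.1) = 12.756.
A Normal posterior is symmetric, so mode = mean.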